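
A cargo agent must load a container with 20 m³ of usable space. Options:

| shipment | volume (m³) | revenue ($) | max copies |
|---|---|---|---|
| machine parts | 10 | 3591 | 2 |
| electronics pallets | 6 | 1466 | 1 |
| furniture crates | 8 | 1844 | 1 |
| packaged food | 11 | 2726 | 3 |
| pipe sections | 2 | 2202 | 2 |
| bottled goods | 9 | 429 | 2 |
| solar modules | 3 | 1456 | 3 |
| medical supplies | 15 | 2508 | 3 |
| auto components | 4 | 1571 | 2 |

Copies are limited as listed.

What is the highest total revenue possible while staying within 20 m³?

Greedy by ratio would take 2×pipe sections + 3×solar modules + auto components: 17 m³ used, total 10343.
Dropping solar modules and auto components frees 7 m³; slotting in machine parts (10 m³) lifts the total to 10907 at 20 m³.
No other feasible combination exceeds 10907.

10907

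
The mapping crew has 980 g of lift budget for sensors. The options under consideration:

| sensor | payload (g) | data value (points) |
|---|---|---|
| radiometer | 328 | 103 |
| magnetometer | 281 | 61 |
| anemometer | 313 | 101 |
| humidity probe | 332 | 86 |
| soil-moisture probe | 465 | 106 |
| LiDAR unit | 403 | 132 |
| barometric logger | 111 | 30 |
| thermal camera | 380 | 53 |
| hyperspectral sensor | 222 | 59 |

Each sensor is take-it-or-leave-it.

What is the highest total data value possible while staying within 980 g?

294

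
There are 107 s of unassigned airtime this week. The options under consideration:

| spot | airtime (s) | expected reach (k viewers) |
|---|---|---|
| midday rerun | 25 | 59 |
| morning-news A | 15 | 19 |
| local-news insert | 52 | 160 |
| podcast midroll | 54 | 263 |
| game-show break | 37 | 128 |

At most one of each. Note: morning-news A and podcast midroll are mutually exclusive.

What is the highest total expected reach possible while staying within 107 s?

Taking local-news insert + podcast midroll: 106 s used, 423 in expected reach.
Runner-up podcast midroll + game-show break tops out at 391.

423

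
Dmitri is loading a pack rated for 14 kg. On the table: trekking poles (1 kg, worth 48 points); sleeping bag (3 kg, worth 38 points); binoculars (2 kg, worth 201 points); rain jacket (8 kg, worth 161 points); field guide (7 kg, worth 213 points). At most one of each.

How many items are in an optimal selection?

4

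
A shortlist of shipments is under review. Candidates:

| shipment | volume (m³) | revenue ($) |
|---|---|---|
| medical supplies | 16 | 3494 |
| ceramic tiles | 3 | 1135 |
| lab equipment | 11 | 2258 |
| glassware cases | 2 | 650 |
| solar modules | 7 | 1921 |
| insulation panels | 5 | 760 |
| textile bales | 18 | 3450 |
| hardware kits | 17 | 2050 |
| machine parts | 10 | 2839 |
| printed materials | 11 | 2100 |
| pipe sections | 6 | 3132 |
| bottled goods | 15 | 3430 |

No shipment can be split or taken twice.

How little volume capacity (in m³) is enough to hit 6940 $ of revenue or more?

Need the lightest bundle worth ≥ 6940.
ceramic tiles + machine parts + pipe sections: 7106 revenue at 19 m³.
Any bundle with less than 19 m³ falls short of 6940.

19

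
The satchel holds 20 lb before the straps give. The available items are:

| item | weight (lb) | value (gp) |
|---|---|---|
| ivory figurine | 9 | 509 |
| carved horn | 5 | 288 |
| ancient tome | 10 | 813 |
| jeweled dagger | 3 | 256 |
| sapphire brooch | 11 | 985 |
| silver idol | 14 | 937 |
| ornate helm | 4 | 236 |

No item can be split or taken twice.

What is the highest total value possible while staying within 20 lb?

1529

Ranking by ratio (value/lb): sapphire brooch 89.55, jeweled dagger 85.33, ancient tome 81.30.
The ratio heuristic lands on jeweled dagger + sapphire brooch + ornate helm (1477) but leaves 2 lb idle.
The 4 lb tied up in ornate helm is better spent on carved horn — total rises to 1529 (19 lb).
Next best is carved horn + sapphire brooch + ornate helm at 1509 (20 lb) — short by 20.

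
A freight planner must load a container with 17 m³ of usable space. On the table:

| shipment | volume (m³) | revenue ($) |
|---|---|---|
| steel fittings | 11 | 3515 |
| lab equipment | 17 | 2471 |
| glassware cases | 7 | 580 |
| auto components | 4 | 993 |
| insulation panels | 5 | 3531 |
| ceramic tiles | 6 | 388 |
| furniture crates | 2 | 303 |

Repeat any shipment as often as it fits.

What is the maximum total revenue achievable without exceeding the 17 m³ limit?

10896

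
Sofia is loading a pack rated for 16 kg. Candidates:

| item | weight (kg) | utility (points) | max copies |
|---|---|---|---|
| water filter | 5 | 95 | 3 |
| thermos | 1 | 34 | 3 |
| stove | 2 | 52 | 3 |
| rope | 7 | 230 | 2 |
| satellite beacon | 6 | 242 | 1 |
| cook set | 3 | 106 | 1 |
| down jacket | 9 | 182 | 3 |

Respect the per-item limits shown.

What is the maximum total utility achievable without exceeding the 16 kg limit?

Greedy by ratio would take 3×thermos + 2×stove + satellite beacon + cook set: 16 kg used, total 554.
Replace 3×thermos and 2×stove with rope: the trade gains 24 net, giving 578 at 16 kg.
Every other selection either busts 16 kg or exceeds an availability limit or fails to beat 578.

578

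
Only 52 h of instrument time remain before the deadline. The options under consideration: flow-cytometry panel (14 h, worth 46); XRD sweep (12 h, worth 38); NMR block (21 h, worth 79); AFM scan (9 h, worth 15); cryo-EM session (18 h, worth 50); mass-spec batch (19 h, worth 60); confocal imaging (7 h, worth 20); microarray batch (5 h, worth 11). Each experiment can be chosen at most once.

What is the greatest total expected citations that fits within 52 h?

By expected citations per h: NMR block 3.76, flow-cytometry panel 3.29, XRD sweep 3.17, mass-spec batch 3.16 lead.
Greedy by ratio would take flow-cytometry panel + XRD sweep + NMR block + microarray batch: 52 h used, total 174.
Dropping flow-cytometry panel and microarray batch frees 19 h; slotting in mass-spec batch (19 h) lifts the total to 177 at 52 h.
The closest alternative, flow-cytometry panel + XRD sweep + NMR block + microarray batch, reaches only 174.

177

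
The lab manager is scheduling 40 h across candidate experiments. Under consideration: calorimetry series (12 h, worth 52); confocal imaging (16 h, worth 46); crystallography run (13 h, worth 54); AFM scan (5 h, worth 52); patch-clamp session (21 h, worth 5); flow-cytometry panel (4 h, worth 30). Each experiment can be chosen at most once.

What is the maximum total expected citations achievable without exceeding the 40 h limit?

188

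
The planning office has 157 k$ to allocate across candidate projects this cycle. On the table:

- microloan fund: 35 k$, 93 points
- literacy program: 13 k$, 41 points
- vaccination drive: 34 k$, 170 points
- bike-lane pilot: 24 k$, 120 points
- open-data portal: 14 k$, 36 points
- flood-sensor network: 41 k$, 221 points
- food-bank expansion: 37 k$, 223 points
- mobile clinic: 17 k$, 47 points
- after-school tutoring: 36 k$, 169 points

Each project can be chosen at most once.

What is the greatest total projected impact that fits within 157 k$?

Filling by ratio: literacy program + vaccination drive + bike-lane pilot + flood-sensor network + food-bank expansion for 775, with 8 k$ left unused.
Replace literacy program and bike-lane pilot with after-school tutoring: the trade gains 8 net, giving 783 at 148 k$.

783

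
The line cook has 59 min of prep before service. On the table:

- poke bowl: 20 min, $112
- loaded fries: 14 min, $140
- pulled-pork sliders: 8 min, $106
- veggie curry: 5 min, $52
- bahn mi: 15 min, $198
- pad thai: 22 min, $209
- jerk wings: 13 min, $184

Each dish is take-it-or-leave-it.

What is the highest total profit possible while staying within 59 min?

697

The ratio heuristic lands on loaded fries + pulled-pork sliders + veggie curry + bahn mi + jerk wings (680) but leaves 4 min idle.
Replace loaded fries and veggie curry with pad thai: the trade gains 17 net, giving 697 at 58 min.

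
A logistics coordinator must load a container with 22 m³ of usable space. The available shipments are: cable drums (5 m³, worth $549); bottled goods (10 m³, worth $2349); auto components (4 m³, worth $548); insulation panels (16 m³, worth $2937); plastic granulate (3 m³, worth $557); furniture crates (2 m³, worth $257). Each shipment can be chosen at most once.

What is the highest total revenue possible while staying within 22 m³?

4003

Greedy by ratio would take bottled goods + auto components + plastic granulate + furniture crates: 19 m³ used, total 3711.
Replace furniture crates with cable drums: the trade gains 292 net, giving 4003 at 22 m³.
An exhaustive check of the 64 subsets confirms 4003.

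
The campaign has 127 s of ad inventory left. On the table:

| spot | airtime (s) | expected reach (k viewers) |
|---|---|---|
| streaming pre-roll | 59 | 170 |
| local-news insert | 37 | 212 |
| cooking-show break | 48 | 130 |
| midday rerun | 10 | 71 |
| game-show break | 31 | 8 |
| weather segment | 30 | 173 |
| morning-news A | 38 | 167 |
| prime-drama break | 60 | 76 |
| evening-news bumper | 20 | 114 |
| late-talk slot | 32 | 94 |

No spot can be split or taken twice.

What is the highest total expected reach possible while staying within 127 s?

666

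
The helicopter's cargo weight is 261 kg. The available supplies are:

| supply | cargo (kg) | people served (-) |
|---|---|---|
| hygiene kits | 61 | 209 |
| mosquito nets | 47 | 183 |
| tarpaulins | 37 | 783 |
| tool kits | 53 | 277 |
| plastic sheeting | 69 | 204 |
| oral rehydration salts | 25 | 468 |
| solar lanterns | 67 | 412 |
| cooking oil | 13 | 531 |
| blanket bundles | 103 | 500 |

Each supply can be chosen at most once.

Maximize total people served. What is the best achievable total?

2694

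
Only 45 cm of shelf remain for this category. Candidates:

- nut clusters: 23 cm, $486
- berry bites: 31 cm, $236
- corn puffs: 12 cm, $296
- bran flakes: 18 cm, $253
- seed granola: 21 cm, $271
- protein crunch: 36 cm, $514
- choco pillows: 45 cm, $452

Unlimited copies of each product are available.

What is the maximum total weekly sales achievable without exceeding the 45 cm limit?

888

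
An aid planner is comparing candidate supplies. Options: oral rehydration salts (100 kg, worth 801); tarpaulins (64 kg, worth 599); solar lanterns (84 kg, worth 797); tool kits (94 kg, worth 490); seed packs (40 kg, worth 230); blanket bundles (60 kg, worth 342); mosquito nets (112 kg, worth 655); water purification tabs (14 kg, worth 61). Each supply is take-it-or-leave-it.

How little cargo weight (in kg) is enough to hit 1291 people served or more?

148

Need the lightest bundle worth ≥ 1291.
tarpaulins + solar lanterns: 1396 people served at 148 kg.
No combination under 148 kg hits 1291.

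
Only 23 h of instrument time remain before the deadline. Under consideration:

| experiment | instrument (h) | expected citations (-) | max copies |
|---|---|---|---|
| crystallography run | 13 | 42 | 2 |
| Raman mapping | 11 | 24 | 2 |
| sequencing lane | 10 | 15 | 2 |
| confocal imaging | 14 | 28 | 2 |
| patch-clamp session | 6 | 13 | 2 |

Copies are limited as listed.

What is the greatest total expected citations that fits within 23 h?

A density-first pass picks crystallography run + patch-clamp session — 55 at 19 h.
Replace patch-clamp session with sequencing lane: the trade gains 2 net, giving 57 at 23 h.
Nothing else within 23 h beats 57.

57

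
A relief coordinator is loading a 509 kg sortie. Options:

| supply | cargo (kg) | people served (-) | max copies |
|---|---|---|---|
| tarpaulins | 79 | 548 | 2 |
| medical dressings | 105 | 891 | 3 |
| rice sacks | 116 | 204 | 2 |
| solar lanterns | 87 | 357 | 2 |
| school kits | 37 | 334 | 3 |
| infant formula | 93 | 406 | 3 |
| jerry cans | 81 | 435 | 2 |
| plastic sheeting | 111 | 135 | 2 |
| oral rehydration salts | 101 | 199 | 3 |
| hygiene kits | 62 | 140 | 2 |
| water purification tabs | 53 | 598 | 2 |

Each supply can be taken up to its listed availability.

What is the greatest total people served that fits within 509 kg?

4537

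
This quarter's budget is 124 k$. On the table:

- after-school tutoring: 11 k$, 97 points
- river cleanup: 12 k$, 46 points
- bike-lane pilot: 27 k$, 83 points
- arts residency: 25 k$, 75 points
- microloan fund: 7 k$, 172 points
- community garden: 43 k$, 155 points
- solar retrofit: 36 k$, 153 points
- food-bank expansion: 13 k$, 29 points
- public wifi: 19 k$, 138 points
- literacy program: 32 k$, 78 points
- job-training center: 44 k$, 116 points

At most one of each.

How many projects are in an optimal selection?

5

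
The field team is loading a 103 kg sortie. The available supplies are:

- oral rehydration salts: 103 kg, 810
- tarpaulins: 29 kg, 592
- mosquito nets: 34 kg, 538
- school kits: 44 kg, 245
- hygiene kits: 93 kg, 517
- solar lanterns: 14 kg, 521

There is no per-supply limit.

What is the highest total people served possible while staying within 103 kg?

3647

Density check — solar lanterns 37.21, tarpaulins 20.41, mosquito nets 15.82, oral rehydration salts 7.86 are the best per kg.
Best packing: 7×solar lanterns — 98 kg, 3647 total.
Nothing else within 103 kg beats 3647.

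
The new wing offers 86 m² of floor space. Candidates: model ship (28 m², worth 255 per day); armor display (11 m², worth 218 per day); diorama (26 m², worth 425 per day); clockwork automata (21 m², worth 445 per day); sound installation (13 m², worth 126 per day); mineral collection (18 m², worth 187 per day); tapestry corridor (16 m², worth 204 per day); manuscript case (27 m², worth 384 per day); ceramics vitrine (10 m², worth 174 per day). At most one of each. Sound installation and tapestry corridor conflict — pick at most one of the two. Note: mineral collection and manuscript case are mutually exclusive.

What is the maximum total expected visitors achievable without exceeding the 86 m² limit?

1472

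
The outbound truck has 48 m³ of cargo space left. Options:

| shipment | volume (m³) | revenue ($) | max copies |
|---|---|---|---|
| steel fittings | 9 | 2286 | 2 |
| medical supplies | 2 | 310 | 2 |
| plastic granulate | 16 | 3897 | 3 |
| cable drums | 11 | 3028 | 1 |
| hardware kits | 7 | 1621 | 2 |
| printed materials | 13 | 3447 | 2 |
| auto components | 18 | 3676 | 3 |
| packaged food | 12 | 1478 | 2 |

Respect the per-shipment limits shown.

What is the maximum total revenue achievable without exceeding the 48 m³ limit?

12518

By revenue per m³: cable drums 275.27, printed materials 265.15, steel fittings 254.00 lead.
The ratio ordering already packs tightly: steel fittings + medical supplies + cable drums + 2×printed materials, 48 m³, 12518.
Every other selection either busts 48 m³ or exceeds an availability limit or fails to beat 12518.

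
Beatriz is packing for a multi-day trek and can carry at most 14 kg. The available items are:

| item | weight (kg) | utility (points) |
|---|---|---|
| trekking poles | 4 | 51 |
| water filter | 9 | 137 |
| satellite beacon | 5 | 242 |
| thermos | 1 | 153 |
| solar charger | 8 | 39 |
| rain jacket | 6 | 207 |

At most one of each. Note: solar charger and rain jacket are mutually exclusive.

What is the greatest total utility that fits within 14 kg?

602

Taking satellite beacon + thermos + rain jacket: 12 kg used, 602 in utility.
Next best is satellite beacon + rain jacket at 449 (11 kg) — short by 153.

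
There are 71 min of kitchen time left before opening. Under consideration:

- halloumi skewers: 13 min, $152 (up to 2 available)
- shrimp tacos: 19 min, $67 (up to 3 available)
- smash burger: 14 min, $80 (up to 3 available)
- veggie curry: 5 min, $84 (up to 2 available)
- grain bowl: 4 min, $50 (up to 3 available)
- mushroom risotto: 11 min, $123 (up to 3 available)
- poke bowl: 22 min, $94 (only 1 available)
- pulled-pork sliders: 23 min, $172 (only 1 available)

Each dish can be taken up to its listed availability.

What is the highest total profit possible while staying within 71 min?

868

2×halloumi skewers + 2×veggie curry + 3×grain bowl + 2×mushroom risotto uses 70 of the 71 min and totals 868.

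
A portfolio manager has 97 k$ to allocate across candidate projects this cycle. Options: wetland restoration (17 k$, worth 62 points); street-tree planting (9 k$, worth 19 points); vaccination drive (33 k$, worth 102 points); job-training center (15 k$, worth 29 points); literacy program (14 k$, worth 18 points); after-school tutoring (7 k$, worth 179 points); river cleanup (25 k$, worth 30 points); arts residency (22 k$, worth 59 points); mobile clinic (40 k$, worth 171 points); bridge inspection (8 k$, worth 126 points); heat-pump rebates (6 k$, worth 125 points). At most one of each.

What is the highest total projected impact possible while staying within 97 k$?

By projected impact per k$: after-school tutoring 25.57, heat-pump rebates 20.83, bridge inspection 15.75, mobile clinic 4.28 lead.
A density-first pass picks wetland restoration + street-tree planting + after-school tutoring + mobile clinic + bridge inspection + heat-pump rebates — 682 at 87 k$.
Dropping wetland restoration and street-tree planting frees 26 k$; slotting in vaccination drive (33 k$) lifts the total to 703 at 94 k$.
The closest alternative, wetland restoration + job-training center + after-school tutoring + mobile clinic + bridge inspection + heat-pump rebates, reaches only 692.

703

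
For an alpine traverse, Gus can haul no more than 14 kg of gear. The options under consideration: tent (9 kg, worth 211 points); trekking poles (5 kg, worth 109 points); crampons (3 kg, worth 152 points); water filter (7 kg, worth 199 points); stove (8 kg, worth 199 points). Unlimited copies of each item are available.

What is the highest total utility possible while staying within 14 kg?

608

4×crampons uses 12 of the 14 kg and totals 608.
Every other selection either busts 14 kg or fails to beat 608.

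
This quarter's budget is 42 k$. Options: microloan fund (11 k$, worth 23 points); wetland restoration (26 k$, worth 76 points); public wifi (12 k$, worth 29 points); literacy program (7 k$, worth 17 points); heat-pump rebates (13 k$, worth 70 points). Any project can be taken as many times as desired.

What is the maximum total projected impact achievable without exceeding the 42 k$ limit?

210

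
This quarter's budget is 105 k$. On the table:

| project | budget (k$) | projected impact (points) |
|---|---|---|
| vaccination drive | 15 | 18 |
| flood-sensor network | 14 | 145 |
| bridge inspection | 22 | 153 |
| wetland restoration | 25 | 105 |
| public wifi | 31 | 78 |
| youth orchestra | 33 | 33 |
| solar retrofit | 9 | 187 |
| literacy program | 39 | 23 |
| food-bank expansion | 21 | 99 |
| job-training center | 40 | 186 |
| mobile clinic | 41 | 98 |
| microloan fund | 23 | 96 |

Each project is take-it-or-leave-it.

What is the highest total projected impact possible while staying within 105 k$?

Greedy by ratio would take flood-sensor network + bridge inspection + wetland restoration + solar retrofit + food-bank expansion: 91 k$ used, total 689.
The 25 k$ tied up in wetland restoration is better spent on vaccination drive + microloan fund — total rises to 698 (104 k$).
The spare 1 k$ is too small for any remaining project, and no exchange beats 698.

698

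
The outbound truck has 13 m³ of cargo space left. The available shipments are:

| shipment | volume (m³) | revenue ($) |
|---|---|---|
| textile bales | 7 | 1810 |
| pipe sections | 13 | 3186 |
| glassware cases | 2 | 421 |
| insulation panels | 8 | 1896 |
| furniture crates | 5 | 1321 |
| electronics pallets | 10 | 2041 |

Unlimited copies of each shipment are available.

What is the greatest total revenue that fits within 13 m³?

A density-first pass picks glassware cases + 2×furniture crates — 3063 at 12 m³.
Replace glassware cases and furniture crates with insulation panels: the trade gains 154 net, giving 3217 at 13 m³.
Every other selection either busts 13 m³ or fails to beat 3217.

3217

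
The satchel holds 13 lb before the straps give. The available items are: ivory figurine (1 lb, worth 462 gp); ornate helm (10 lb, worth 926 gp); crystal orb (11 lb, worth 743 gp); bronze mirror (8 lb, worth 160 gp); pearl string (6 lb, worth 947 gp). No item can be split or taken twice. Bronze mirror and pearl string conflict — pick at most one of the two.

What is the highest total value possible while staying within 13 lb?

1409

Ivory figurine + pearl string uses 7 of the 13 lb and totals 1409.
Next best is ivory figurine + ornate helm at 1388 (11 lb) — short by 21.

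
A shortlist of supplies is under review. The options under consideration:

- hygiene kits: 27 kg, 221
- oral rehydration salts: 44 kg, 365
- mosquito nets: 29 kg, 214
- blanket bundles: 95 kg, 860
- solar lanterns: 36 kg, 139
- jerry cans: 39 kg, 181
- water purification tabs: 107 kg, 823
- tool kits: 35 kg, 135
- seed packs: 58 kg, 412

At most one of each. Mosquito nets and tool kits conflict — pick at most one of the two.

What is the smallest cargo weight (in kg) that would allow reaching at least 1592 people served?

195

Minimise kg subject to total people served ≥ 1592.
hygiene kits + oral rehydration salts + mosquito nets + blanket bundles: 1660 people served at 195 kg.
Below 195 kg the best achievable stays under 1592.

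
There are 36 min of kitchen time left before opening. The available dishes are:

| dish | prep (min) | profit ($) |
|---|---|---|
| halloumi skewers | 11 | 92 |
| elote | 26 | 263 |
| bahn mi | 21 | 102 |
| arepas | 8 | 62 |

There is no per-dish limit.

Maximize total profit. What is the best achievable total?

325

Elote + arepas uses 34 of the 36 min and totals 325.
Nothing else within 36 min beats 325.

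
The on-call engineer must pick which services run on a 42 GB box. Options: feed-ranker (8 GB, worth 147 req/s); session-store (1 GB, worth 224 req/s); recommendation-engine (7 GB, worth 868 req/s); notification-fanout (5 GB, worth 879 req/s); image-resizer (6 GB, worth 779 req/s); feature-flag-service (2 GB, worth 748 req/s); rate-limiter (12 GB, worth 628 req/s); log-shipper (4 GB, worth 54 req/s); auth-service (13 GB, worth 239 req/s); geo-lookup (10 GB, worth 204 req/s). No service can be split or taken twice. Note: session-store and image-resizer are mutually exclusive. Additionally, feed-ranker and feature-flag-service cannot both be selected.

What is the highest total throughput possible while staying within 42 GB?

Recommendation-engine + notification-fanout + image-resizer + feature-flag-service + rate-limiter + geo-lookup uses 42 of the 42 GB and totals 4106.
Every other selection either busts 42 GB or breaks a pairing rule or fails to beat 4106.

4106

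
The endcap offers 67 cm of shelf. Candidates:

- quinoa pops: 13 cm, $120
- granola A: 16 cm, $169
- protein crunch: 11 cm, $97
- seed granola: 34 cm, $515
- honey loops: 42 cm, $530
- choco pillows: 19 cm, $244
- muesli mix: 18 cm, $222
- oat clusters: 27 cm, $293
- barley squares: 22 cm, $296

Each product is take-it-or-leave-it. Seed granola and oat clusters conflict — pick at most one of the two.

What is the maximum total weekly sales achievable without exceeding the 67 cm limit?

Density check — seed granola 15.15, barley squares 13.45, choco pillows 12.84, honey loops 12.62 are the best per cm.
The ratio ordering already packs tightly: protein crunch + seed granola + barley squares, 67 cm, 908.
Nothing else feasible within 67 cm beats 908.

908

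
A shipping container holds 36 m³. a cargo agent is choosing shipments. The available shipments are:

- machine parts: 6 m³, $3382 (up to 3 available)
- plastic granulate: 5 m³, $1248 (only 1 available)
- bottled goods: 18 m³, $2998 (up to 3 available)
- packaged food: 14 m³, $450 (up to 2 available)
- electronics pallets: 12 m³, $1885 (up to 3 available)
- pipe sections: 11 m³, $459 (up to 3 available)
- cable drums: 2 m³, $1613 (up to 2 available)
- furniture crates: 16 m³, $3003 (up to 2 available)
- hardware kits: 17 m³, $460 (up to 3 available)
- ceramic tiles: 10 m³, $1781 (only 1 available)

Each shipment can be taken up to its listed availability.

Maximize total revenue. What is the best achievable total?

15257

Filling by ratio: 3×machine parts + plastic granulate + 2×cable drums for 14620, with 9 m³ left unused.
Dropping plastic granulate frees 5 m³; slotting in electronics pallets (12 m³) lifts the total to 15257 at 34 m³.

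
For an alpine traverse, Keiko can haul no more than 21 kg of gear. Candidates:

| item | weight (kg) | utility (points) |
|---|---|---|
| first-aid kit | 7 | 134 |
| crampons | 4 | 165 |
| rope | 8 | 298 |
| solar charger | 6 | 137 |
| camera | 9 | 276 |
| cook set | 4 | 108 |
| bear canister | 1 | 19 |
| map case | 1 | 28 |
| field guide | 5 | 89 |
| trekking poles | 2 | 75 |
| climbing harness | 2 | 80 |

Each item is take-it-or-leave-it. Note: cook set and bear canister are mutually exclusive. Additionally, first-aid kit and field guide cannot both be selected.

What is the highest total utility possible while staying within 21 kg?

754

Density check — crampons 41.25, climbing harness 40.00, trekking poles 37.50, rope 37.25 are the best per kg.
Best packing: crampons + rope + cook set + map case + trekking poles + climbing harness — 21 kg, 754 total.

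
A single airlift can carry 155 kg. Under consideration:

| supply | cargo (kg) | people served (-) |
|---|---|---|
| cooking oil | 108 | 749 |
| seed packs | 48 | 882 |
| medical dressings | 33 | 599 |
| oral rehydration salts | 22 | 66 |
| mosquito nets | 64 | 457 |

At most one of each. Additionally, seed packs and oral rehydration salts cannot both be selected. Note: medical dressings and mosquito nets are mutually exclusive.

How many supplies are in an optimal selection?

2

The maximum people served within 155 kg is 1481.
seed packs + medical dressings hits 1481 at 81 kg.
Every optimal selection uses 2 supplies.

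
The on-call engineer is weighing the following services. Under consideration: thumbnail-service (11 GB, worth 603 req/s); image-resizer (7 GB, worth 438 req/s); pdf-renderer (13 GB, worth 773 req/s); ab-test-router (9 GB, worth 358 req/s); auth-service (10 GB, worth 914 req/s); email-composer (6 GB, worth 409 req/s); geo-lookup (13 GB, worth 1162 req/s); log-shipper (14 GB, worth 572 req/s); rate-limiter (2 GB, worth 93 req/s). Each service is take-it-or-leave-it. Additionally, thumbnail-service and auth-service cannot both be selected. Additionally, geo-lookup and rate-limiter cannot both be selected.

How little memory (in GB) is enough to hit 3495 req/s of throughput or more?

49

Minimise GB subject to total throughput ≥ 3495.
image-resizer + pdf-renderer + auth-service + email-composer + geo-lookup: 3696 throughput at 49 GB.
No combination under 49 GB hits 3495.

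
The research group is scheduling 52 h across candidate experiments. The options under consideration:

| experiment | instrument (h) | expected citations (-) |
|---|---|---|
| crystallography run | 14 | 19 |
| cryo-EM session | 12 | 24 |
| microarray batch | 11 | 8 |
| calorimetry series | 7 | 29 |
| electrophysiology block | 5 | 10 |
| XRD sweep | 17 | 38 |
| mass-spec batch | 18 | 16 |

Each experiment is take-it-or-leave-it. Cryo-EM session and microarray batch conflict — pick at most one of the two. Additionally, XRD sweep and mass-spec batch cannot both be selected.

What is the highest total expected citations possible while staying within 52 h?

Ranking by ratio (expected citations/h): calorimetry series 4.14, XRD sweep 2.24, cryo-EM session 2.00, electrophysiology block 2.00.
Taking crystallography run + cryo-EM session + calorimetry series + XRD sweep: 50 h used, 110 in expected citations.
No other feasible combination exceeds 110.

110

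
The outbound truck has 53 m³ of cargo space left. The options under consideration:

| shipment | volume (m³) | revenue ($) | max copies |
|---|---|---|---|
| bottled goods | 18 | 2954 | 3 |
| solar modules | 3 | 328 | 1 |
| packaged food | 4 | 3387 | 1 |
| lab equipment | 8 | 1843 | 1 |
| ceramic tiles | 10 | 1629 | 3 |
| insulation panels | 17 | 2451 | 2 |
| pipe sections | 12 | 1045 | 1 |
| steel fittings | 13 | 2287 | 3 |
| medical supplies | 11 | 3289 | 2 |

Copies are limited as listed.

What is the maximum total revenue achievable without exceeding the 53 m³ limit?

A density-first pass picks solar modules + packaged food + lab equipment + steel fittings + 2×medical supplies — 14423 at 50 m³.
The 16 m³ tied up in solar modules and steel fittings is better spent on bottled goods — total rises to 14762 (52 m³).

14762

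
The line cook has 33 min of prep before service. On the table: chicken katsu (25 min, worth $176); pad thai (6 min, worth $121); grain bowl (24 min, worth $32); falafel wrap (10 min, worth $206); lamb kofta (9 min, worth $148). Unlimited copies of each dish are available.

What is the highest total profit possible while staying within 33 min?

Taking the top-ratio dishes first gives 3×falafel wrap for 618 (30 min).
Dropping falafel wrap frees 10 min; slotting in 2×pad thai (12 min) lifts the total to 654 at 32 min.

654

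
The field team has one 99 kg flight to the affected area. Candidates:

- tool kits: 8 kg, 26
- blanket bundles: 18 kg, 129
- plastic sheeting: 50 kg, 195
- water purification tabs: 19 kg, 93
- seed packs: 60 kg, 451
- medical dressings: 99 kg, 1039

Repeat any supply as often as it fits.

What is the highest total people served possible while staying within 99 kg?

1039

By people served per kg: medical dressings 10.49, seed packs 7.52, blanket bundles 7.17, water purification tabs 4.89 lead.
Taking medical dressings: 99 kg used, 1039 in people served.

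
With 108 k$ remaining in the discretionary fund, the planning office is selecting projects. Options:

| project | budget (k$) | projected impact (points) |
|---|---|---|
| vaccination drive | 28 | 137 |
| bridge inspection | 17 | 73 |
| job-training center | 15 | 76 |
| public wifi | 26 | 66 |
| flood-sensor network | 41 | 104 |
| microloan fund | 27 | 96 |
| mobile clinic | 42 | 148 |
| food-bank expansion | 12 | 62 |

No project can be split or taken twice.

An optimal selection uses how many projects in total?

Optimal total is 444.
vaccination drive + bridge inspection + job-training center + microloan fund + food-bank expansion hits 444 at 99 k$.
Any selection reaching 444 contains exactly 5 projects.

5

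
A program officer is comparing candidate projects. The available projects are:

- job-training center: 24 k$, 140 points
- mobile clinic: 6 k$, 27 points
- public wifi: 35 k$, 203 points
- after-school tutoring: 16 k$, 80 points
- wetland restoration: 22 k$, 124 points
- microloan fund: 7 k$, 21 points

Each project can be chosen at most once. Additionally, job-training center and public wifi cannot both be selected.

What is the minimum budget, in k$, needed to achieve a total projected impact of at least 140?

24

Need the lightest bundle worth ≥ 140.
job-training center reaches 140 using 24 k$.
Below 24 k$ the best achievable stays under 140.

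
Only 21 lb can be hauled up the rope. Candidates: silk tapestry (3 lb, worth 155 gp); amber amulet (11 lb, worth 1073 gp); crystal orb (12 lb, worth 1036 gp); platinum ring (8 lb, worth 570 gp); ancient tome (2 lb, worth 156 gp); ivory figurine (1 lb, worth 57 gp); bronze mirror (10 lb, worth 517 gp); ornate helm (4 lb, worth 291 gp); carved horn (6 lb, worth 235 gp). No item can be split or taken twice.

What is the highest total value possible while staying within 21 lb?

Taking the top-ratio items first gives silk tapestry + amber amulet + ancient tome + ivory figurine + ornate helm for 1732 (21 lb).
Replace silk tapestry and ivory figurine and ornate helm with platinum ring: the trade gains 67 net, giving 1799 at 21 lb.
Every other selection either busts 21 lb or fails to beat 1799.

1799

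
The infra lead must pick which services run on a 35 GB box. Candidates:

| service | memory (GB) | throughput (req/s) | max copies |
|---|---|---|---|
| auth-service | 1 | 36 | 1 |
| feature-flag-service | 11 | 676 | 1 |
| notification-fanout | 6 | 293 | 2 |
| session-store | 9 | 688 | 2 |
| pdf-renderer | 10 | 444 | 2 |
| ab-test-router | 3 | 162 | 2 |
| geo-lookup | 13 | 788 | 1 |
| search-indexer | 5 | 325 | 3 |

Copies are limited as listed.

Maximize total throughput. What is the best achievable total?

A density-first pass picks auth-service + 2×session-store + 3×search-indexer — 2387 at 34 GB.
Replace 2×search-indexer with feature-flag-service: the trade gains 26 net, giving 2413 at 35 GB.
That's the maximum — no swap from here does better than 2413.

2413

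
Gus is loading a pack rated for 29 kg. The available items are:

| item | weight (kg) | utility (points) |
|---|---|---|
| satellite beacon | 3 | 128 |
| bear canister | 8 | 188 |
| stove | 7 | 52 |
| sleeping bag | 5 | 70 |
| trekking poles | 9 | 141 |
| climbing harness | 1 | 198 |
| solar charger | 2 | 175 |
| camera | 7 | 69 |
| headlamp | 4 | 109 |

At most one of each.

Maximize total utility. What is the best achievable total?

Satellite beacon + bear canister + trekking poles + climbing harness + solar charger + headlamp uses 27 of the 29 kg and totals 939.
Every other selection either busts 29 kg or fails to beat 939.

939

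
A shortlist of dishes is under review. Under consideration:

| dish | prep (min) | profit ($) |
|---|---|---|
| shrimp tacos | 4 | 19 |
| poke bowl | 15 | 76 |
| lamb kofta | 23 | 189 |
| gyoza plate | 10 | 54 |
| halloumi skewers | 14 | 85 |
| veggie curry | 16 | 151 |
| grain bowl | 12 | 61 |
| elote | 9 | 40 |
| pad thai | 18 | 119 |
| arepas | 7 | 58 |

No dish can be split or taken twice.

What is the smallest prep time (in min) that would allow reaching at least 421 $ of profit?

Minimise min subject to total profit ≥ 421.
lamb kofta + halloumi skewers + veggie curry: 425 profit at 53 min.
No combination under 53 min hits 421.

53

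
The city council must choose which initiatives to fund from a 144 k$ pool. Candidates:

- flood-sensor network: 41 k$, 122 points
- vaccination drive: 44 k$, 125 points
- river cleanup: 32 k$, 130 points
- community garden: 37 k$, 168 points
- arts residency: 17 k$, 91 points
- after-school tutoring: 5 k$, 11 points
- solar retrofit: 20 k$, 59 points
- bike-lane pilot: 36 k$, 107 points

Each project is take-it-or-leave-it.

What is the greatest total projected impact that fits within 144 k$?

Ranking by ratio (projected impact/k$): arts residency 5.35, community garden 4.54, river cleanup 4.06.
Filling by ratio: flood-sensor network + river cleanup + community garden + arts residency + after-school tutoring for 522, with 12 k$ left unused.
The 46 k$ tied up in flood-sensor network and after-school tutoring is better spent on solar retrofit + bike-lane pilot — total rises to 555 (142 k$).
The closest alternative, vaccination drive + river cleanup + community garden + arts residency + after-school tutoring, reaches only 525.

555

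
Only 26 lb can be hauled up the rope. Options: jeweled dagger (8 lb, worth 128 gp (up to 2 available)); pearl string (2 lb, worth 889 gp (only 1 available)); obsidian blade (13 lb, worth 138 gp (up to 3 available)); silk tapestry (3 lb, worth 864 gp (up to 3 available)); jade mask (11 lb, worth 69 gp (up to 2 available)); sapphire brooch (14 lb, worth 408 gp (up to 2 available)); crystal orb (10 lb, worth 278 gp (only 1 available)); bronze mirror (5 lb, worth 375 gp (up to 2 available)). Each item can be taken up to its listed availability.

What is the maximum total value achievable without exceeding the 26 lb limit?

Best packing: pearl string + 3×silk tapestry + 2×bronze mirror — 21 lb, 4231 total.
That's the maximum — no swap from here does better than 4231.

4231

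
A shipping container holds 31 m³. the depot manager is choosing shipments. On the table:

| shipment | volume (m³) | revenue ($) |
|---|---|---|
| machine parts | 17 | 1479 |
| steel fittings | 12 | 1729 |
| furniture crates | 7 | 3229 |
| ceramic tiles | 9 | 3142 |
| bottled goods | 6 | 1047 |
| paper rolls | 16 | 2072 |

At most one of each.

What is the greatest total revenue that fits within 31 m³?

8100

By revenue per m³: furniture crates 461.29, ceramic tiles 349.11, bottled goods 174.50 lead.
A density-first pass picks furniture crates + ceramic tiles + bottled goods — 7418 at 22 m³.
Dropping bottled goods frees 6 m³; slotting in steel fittings (12 m³) lifts the total to 8100 at 28 m³.
The spare 3 m³ is too small for any remaining shipment, and no exchange beats 8100.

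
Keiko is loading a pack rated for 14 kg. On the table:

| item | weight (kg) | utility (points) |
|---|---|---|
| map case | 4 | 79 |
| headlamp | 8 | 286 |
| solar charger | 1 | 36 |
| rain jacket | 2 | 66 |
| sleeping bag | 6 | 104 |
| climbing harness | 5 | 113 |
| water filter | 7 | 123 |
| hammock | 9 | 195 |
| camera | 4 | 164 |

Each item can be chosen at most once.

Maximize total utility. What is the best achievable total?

516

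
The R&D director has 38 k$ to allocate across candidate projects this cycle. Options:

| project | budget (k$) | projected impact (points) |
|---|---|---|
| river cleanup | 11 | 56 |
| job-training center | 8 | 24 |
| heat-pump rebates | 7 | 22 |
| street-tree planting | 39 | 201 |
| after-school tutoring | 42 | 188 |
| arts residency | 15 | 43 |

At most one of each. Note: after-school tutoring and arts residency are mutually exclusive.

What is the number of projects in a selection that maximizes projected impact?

3

The maximum projected impact within 38 k$ is 123.
One optimal bundle: river cleanup + job-training center + arts residency (34 k$).
Any selection reaching 123 contains exactly 3 projects.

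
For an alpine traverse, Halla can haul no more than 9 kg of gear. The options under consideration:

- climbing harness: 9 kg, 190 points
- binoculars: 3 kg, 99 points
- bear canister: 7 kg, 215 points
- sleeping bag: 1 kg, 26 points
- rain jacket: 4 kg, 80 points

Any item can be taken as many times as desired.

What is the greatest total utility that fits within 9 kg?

By utility per kg: binoculars 33.00, bear canister 30.71, sleeping bag 26.00, climbing harness 21.11 lead.
The ratio ordering already packs tightly: 3×binoculars, 9 kg, 297.
Nothing else within 9 kg beats 297.

297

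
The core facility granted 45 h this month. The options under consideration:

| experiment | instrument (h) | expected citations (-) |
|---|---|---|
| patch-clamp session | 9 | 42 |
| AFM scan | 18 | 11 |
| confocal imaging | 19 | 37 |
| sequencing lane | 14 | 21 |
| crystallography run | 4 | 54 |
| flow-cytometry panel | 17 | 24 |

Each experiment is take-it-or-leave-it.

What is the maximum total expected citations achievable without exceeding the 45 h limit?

141

Greedy by ratio would take patch-clamp session + confocal imaging + crystallography run: 32 h used, total 133.
The 19 h tied up in confocal imaging is better spent on sequencing lane + flow-cytometry panel — total rises to 141 (44 h).
The closest alternative, patch-clamp session + confocal imaging + crystallography run, reaches only 133.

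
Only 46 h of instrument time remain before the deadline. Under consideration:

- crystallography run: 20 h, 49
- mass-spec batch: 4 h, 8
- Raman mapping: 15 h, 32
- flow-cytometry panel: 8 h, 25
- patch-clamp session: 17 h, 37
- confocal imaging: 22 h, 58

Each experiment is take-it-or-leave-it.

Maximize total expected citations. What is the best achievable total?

115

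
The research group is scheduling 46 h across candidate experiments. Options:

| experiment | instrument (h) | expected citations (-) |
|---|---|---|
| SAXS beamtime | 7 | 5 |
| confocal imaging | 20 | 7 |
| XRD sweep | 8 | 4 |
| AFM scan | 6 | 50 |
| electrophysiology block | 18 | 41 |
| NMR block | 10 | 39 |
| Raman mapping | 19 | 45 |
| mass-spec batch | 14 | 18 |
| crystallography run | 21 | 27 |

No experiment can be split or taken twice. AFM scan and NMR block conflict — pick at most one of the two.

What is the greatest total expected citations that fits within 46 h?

136

AFM scan + electrophysiology block + Raman mapping uses 43 of the 46 h and totals 136.
The spare 3 h is too small for any remaining experiment, and no feasible exchange beats 136.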